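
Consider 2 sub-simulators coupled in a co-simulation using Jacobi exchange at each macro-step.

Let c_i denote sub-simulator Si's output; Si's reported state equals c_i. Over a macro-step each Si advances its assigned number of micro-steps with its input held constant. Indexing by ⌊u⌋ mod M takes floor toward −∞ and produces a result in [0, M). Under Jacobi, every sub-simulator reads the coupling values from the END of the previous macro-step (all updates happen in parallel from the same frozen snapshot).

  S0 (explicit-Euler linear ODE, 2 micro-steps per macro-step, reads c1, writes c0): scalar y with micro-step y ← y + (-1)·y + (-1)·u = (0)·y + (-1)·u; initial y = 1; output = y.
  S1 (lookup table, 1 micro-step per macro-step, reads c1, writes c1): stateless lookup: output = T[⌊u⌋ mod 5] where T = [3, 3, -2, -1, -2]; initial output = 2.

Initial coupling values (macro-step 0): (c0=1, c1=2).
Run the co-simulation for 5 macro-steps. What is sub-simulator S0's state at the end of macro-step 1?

macro 1: S0 reads c1=2 → after 2×micro: -2; S1 reads c1=2 → after 1×micro: -2 ⇒ (c0=-2, c1=-2)
macro 2: S0 reads c1=-2 → after 2×micro: 2; S1 reads c1=-2 → after 1×micro: -1 ⇒ (c0=2, c1=-1)
macro 3: S0 reads c1=-1 → after 2×micro: 1; S1 reads c1=-1 → after 1×micro: -2 ⇒ (c0=1, c1=-2)
macro 4: S0 reads c1=-2 → after 2×micro: 2; S1 reads c1=-2 → after 1×micro: -1 ⇒ (c0=2, c1=-1)
macro 5: S0 reads c1=-1 → after 2×micro: 1; S1 reads c1=-1 → after 1×micro: -2 ⇒ (c0=1, c1=-2)

S0 state at macro-step 1 = -2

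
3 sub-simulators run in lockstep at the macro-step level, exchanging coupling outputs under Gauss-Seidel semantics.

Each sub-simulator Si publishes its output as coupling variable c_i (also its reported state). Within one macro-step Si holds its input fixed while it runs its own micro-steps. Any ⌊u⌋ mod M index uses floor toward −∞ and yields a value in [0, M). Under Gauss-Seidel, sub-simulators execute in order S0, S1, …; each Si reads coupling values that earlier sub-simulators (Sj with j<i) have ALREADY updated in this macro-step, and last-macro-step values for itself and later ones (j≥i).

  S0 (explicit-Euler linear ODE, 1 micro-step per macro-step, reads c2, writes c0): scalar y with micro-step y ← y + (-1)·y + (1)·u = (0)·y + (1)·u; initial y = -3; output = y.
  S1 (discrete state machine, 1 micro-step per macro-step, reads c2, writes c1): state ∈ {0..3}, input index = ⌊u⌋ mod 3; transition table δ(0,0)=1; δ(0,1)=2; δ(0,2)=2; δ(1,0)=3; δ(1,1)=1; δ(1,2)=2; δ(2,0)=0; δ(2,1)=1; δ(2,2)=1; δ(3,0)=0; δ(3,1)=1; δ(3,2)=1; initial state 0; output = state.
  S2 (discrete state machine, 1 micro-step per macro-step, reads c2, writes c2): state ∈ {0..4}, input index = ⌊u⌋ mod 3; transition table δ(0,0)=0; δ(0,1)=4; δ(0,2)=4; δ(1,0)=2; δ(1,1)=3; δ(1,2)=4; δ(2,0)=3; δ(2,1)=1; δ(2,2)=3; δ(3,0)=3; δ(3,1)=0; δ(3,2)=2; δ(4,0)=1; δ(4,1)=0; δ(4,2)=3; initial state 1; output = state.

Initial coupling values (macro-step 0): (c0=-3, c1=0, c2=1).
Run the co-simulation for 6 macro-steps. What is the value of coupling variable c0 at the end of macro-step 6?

c0 at macro-step 6 = 3

macro 1: S0 reads c2=1 → after 1×micro: 1; S1 reads c2=1 → after 1×micro: 2; S2 reads c2=1 → after 1×micro: 3 ⇒ (c0=1, c1=2, c2=3)
macro 2: S0 reads c2=3 → after 1×micro: 3; S1 reads c2=3 → after 1×micro: 0; S2 reads c2=3 → after 1×micro: 3 ⇒ (c0=3, c1=0, c2=3)
macro 3: S0 reads c2=3 → after 1×micro: 3; S1 reads c2=3 → after 1×micro: 1; S2 reads c2=3 → after 1×micro: 3 ⇒ (c0=3, c1=1, c2=3)
macro 4: S0 reads c2=3 → after 1×micro: 3; S1 reads c2=3 → after 1×micro: 3; S2 reads c2=3 → after 1×micro: 3 ⇒ (c0=3, c1=3, c2=3)
macro 5: S0 reads c2=3 → after 1×micro: 3; S1 reads c2=3 → after 1×micro: 0; S2 reads c2=3 → after 1×micro: 3 ⇒ (c0=3, c1=0, c2=3)
macro 6: S0 reads c2=3 → after 1×micro: 3; S1 reads c2=3 → after 1×micro: 1; S2 reads c2=3 → after 1×micro: 3 ⇒ (c0=3, c1=1, c2=3)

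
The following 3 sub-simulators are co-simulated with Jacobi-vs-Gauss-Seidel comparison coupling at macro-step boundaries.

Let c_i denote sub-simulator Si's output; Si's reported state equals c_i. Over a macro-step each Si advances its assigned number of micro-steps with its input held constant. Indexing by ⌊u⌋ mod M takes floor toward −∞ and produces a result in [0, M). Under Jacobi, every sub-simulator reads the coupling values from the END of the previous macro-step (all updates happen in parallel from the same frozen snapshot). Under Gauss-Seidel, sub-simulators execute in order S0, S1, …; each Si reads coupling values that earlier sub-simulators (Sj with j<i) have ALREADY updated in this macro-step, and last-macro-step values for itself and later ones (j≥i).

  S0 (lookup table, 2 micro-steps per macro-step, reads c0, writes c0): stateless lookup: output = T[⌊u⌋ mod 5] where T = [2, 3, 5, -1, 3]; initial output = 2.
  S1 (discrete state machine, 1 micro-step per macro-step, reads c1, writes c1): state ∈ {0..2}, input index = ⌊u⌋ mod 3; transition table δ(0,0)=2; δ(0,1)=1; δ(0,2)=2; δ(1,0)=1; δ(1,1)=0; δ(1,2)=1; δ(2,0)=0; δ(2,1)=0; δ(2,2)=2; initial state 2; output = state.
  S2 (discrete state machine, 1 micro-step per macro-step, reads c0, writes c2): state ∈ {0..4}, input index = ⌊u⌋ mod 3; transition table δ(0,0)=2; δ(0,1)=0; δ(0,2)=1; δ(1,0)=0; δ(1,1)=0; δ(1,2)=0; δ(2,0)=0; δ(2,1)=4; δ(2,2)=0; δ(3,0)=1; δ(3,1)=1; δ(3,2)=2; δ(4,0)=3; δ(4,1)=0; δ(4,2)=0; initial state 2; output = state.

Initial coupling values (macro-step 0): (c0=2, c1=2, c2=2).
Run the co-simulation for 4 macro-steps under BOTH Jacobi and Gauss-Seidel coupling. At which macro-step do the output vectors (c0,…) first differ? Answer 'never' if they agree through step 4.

[Jacobi] macro 1: S0 reads c0=2 → after 2×micro: 5; S1 reads c1=2 → after 1×micro: 2; S2 reads c0=2 → after 1×micro: 0 ⇒ (c0=5, c1=2, c2=0)
[Jacobi] macro 2: S0 reads c0=5 → after 2×micro: 2; S1 reads c1=2 → after 1×micro: 2; S2 reads c0=5 → after 1×micro: 1 ⇒ (c0=2, c1=2, c2=1)
[Jacobi] macro 3: S0 reads c0=2 → after 2×micro: 5; S1 reads c1=2 → after 1×micro: 2; S2 reads c0=2 → after 1×micro: 0 ⇒ (c0=5, c1=2, c2=0)
[Jacobi] macro 4: S0 reads c0=5 → after 2×micro: 2; S1 reads c1=2 → after 1×micro: 2; S2 reads c0=5 → after 1×micro: 1 ⇒ (c0=2, c1=2, c2=1)
[Gauss-Seidel] macro 1: S0 reads c0=2 → after 2×micro: 5; S1 reads c1=2 → after 1×micro: 2; S2 reads c0=5 → after 1×micro: 0 ⇒ (c0=5, c1=2, c2=0)
[Gauss-Seidel] macro 2: S0 reads c0=5 → after 2×micro: 2; S1 reads c1=2 → after 1×micro: 2; S2 reads c0=2 → after 1×micro: 1 ⇒ (c0=2, c1=2, c2=1)
[Gauss-Seidel] macro 3: S0 reads c0=2 → after 2×micro: 5; S1 reads c1=2 → after 1×micro: 2; S2 reads c0=5 → after 1×micro: 0 ⇒ (c0=5, c1=2, c2=0)
[Gauss-Seidel] macro 4: S0 reads c0=5 → after 2×micro: 2; S1 reads c1=2 → after 1×micro: 2; S2 reads c0=2 → after 1×micro: 1 ⇒ (c0=2, c1=2, c2=1)

first divergence at macro-step: never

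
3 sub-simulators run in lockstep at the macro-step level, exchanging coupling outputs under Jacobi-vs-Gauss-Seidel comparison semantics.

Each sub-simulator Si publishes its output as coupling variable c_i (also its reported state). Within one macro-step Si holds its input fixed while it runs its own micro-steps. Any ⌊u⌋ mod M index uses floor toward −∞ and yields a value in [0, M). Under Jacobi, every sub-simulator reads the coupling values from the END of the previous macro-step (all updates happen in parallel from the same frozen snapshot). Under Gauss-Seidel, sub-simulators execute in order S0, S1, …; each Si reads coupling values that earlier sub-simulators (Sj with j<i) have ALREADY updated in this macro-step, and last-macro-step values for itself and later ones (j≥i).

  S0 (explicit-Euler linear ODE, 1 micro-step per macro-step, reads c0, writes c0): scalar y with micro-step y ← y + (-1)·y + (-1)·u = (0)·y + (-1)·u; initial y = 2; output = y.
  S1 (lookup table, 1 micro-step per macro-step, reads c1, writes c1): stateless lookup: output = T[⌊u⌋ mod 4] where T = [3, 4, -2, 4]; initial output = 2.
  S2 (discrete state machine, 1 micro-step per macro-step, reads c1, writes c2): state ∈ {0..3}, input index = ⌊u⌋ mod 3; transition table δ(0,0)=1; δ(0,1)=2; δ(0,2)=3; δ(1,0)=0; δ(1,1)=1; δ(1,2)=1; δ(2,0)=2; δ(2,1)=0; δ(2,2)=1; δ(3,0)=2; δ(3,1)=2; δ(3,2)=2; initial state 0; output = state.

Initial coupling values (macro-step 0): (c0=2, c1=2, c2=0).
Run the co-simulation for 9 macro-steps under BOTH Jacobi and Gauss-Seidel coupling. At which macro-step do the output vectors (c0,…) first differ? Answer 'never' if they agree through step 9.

[Jacobi] macro 1: S0 reads c0=2 → after 1×micro: -2; S1 reads c1=2 → after 1×micro: -2; S2 reads c1=2 → after 1×micro: 3 ⇒ (c0=-2, c1=-2, c2=3)
[Jacobi] macro 2: S0 reads c0=-2 → after 1×micro: 2; S1 reads c1=-2 → after 1×micro: -2; S2 reads c1=-2 → after 1×micro: 2 ⇒ (c0=2, c1=-2, c2=2)
[Jacobi] macro 3: S0 reads c0=2 → after 1×micro: -2; S1 reads c1=-2 → after 1×micro: -2; S2 reads c1=-2 → after 1×micro: 0 ⇒ (c0=-2, c1=-2, c2=0)
[Jacobi] macro 4: S0 reads c0=-2 → after 1×micro: 2; S1 reads c1=-2 → after 1×micro: -2; S2 reads c1=-2 → after 1×micro: 2 ⇒ (c0=2, c1=-2, c2=2)
[Jacobi] macro 5: S0 reads c0=2 → after 1×micro: -2; S1 reads c1=-2 → after 1×micro: -2; S2 reads c1=-2 → after 1×micro: 0 ⇒ (c0=-2, c1=-2, c2=0)
[Jacobi] macro 6: S0 reads c0=-2 → after 1×micro: 2; S1 reads c1=-2 → after 1×micro: -2; S2 reads c1=-2 → after 1×micro: 2 ⇒ (c0=2, c1=-2, c2=2)
[Jacobi] macro 7: S0 reads c0=2 → after 1×micro: -2; S1 reads c1=-2 → after 1×micro: -2; S2 reads c1=-2 → after 1×micro: 0 ⇒ (c0=-2, c1=-2, c2=0)
[Jacobi] macro 8: S0 reads c0=-2 → after 1×micro: 2; S1 reads c1=-2 → after 1×micro: -2; S2 reads c1=-2 → after 1×micro: 2 ⇒ (c0=2, c1=-2, c2=2)
[Jacobi] macro 9: S0 reads c0=2 → after 1×micro: -2; S1 reads c1=-2 → after 1×micro: -2; S2 reads c1=-2 → after 1×micro: 0 ⇒ (c0=-2, c1=-2, c2=0)
[Gauss-Seidel] macro 1: S0 reads c0=2 → after 1×micro: -2; S1 reads c1=2 → after 1×micro: -2; S2 reads c1=-2 → after 1×micro: 2 ⇒ (c0=-2, c1=-2, c2=2)
[Gauss-Seidel] macro 2: S0 reads c0=-2 → after 1×micro: 2; S1 reads c1=-2 → after 1×micro: -2; S2 reads c1=-2 → after 1×micro: 0 ⇒ (c0=2, c1=-2, c2=0)
[Gauss-Seidel] macro 3: S0 reads c0=2 → after 1×micro: -2; S1 reads c1=-2 → after 1×micro: -2; S2 reads c1=-2 → after 1×micro: 2 ⇒ (c0=-2, c1=-2, c2=2)
[Gauss-Seidel] macro 4: S0 reads c0=-2 → after 1×micro: 2; S1 reads c1=-2 → after 1×micro: -2; S2 reads c1=-2 → after 1×micro: 0 ⇒ (c0=2, c1=-2, c2=0)
[Gauss-Seidel] macro 5: S0 reads c0=2 → after 1×micro: -2; S1 reads c1=-2 → after 1×micro: -2; S2 reads c1=-2 → after 1×micro: 2 ⇒ (c0=-2, c1=-2, c2=2)
[Gauss-Seidel] macro 6: S0 reads c0=-2 → after 1×micro: 2; S1 reads c1=-2 → after 1×micro: -2; S2 reads c1=-2 → after 1×micro: 0 ⇒ (c0=2, c1=-2, c2=0)
[Gauss-Seidel] macro 7: S0 reads c0=2 → after 1×micro: -2; S1 reads c1=-2 → after 1×micro: -2; S2 reads c1=-2 → after 1×micro: 2 ⇒ (c0=-2, c1=-2, c2=2)
[Gauss-Seidel] macro 8: S0 reads c0=-2 → after 1×micro: 2; S1 reads c1=-2 → after 1×micro: -2; S2 reads c1=-2 → after 1×micro: 0 ⇒ (c0=2, c1=-2, c2=0)
[Gauss-Seidel] macro 9: S0 reads c0=2 → after 1×micro: -2; S1 reads c1=-2 → after 1×micro: -2; S2 reads c1=-2 → after 1×micro: 2 ⇒ (c0=-2, c1=-2, c2=2)

first divergence at macro-step: 1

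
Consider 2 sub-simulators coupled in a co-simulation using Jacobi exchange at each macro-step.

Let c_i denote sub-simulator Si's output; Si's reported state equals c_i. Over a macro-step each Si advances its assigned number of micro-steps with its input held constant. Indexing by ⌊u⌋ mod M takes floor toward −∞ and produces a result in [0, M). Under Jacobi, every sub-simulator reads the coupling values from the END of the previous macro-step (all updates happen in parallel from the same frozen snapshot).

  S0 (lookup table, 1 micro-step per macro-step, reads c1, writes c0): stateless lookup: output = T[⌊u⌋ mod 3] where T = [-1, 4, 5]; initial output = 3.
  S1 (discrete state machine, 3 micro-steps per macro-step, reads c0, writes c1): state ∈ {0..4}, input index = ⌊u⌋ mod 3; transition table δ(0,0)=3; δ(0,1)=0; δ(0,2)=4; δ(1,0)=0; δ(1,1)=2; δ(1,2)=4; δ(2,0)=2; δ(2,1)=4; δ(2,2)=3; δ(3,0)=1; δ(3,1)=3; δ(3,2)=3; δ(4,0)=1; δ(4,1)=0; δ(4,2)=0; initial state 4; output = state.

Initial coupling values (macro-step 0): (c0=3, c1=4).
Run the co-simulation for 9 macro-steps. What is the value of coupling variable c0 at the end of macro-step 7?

macro 1: S0 reads c1=4 → after 1×micro: 4; S1 reads c0=3 → after 3×micro: 3 ⇒ (c0=4, c1=3)
macro 2: S0 reads c1=3 → after 1×micro: -1; S1 reads c0=4 → after 3×micro: 3 ⇒ (c0=-1, c1=3)
macro 3: S0 reads c1=3 → after 1×micro: -1; S1 reads c0=-1 → after 3×micro: 3 ⇒ (c0=-1, c1=3)
macro 4: S0 reads c1=3 → after 1×micro: -1; S1 reads c0=-1 → after 3×micro: 3 ⇒ (c0=-1, c1=3)
macro 5: S0 reads c1=3 → after 1×micro: -1; S1 reads c0=-1 → after 3×micro: 3 ⇒ (c0=-1, c1=3)
macro 6: S0 reads c1=3 → after 1×micro: -1; S1 reads c0=-1 → after 3×micro: 3 ⇒ (c0=-1, c1=3)
macro 7: S0 reads c1=3 → after 1×micro: -1; S1 reads c0=-1 → after 3×micro: 3 ⇒ (c0=-1, c1=3)
macro 8: S0 reads c1=3 → after 1×micro: -1; S1 reads c0=-1 → after 3×micro: 3 ⇒ (c0=-1, c1=3)
macro 9: S0 reads c1=3 → after 1×micro: -1; S1 reads c0=-1 → after 3×micro: 3 ⇒ (c0=-1, c1=3)

c0 at macro-step 7 = -1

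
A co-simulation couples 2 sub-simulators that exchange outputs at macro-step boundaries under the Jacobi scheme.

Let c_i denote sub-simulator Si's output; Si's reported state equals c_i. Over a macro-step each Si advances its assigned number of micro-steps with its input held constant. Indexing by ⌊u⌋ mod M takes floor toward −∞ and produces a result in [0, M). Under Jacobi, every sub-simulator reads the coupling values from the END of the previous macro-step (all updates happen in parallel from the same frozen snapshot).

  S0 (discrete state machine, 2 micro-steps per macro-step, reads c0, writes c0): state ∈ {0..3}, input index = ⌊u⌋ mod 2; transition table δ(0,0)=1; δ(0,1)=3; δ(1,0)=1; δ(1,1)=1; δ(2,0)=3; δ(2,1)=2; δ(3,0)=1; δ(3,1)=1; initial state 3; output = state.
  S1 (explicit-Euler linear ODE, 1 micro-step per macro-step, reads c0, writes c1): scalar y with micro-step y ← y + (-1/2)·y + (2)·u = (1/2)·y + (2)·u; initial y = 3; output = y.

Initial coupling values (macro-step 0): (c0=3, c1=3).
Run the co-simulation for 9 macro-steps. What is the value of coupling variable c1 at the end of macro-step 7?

macro 1: S0 reads c0=3 → after 2×micro: 1; S1 reads c0=3 → after 1×micro: 15/2 ⇒ (c0=1, c1=15/2)
macro 2: S0 reads c0=1 → after 2×micro: 1; S1 reads c0=1 → after 1×micro: 23/4 ⇒ (c0=1, c1=23/4)
macro 3: S0 reads c0=1 → after 2×micro: 1; S1 reads c0=1 → after 1×micro: 39/8 ⇒ (c0=1, c1=39/8)
macro 4: S0 reads c0=1 → after 2×micro: 1; S1 reads c0=1 → after 1×micro: 71/16 ⇒ (c0=1, c1=71/16)
macro 5: S0 reads c0=1 → after 2×micro: 1; S1 reads c0=1 → after 1×micro: 135/32 ⇒ (c0=1, c1=135/32)
macro 6: S0 reads c0=1 → after 2×micro: 1; S1 reads c0=1 → after 1×micro: 263/64 ⇒ (c0=1, c1=263/64)
macro 7: S0 reads c0=1 → after 2×micro: 1; S1 reads c0=1 → after 1×micro: 519/128 ⇒ (c0=1, c1=519/128)
macro 8: S0 reads c0=1 → after 2×micro: 1; S1 reads c0=1 → after 1×micro: 1031/256 ⇒ (c0=1, c1=1031/256)
macro 9: S0 reads c0=1 → after 2×micro: 1; S1 reads c0=1 → after 1×micro: 2055/512 ⇒ (c0=1, c1=2055/512)

c1 at macro-step 7 = 519/128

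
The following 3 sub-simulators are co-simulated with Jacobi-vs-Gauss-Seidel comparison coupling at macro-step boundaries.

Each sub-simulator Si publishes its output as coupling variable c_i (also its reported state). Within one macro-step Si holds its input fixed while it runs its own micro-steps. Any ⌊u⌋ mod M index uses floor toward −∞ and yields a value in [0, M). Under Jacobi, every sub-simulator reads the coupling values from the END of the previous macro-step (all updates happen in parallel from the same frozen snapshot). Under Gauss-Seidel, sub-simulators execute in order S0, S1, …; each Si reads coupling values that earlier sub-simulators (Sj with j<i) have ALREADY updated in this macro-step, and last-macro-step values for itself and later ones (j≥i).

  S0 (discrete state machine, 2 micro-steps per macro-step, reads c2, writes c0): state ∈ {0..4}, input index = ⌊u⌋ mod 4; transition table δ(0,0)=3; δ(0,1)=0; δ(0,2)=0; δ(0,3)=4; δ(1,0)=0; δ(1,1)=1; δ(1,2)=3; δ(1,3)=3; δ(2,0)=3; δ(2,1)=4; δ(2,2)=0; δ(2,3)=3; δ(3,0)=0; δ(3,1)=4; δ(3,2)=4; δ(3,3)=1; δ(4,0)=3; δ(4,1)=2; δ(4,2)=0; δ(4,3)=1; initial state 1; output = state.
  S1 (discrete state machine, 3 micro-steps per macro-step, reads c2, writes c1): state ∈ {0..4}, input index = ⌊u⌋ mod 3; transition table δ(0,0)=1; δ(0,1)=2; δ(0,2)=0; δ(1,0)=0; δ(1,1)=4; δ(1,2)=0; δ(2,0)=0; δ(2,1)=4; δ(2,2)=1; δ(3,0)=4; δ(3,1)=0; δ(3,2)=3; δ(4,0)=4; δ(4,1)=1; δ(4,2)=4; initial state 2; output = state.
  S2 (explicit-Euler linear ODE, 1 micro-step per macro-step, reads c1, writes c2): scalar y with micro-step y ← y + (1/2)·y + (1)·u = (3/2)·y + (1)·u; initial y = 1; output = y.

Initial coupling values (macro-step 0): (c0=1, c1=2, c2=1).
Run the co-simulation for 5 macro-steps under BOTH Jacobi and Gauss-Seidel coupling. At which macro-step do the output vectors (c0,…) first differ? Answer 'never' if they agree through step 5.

[Jacobi] macro 1: S0 reads c2=1 → after 2×micro: 1; S1 reads c2=1 → after 3×micro: 4; S2 reads c1=2 → after 1×micro: 7/2 ⇒ (c0=1, c1=4, c2=7/2)
[Jacobi] macro 2: S0 reads c2=7/2 → after 2×micro: 1; S1 reads c2=7/2 → after 3×micro: 4; S2 reads c1=4 → after 1×micro: 37/4 ⇒ (c0=1, c1=4, c2=37/4)
[Jacobi] macro 3: S0 reads c2=37/4 → after 2×micro: 1; S1 reads c2=37/4 → after 3×micro: 4; S2 reads c1=4 → after 1×micro: 143/8 ⇒ (c0=1, c1=4, c2=143/8)
[Jacobi] macro 4: S0 reads c2=143/8 → after 2×micro: 1; S1 reads c2=143/8 → after 3×micro: 4; S2 reads c1=4 → after 1×micro: 493/16 ⇒ (c0=1, c1=4, c2=493/16)
[Jacobi] macro 5: S0 reads c2=493/16 → after 2×micro: 4; S1 reads c2=493/16 → after 3×micro: 4; S2 reads c1=4 → after 1×micro: 1607/32 ⇒ (c0=4, c1=4, c2=1607/32)
[Gauss-Seidel] macro 1: S0 reads c2=1 → after 2×micro: 1; S1 reads c2=1 → after 3×micro: 4; S2 reads c1=4 → after 1×micro: 11/2 ⇒ (c0=1, c1=4, c2=11/2)
[Gauss-Seidel] macro 2: S0 reads c2=11/2 → after 2×micro: 1; S1 reads c2=11/2 → after 3×micro: 4; S2 reads c1=4 → after 1×micro: 49/4 ⇒ (c0=1, c1=4, c2=49/4)
[Gauss-Seidel] macro 3: S0 reads c2=49/4 → after 2×micro: 3; S1 reads c2=49/4 → after 3×micro: 4; S2 reads c1=4 → after 1×micro: 179/8 ⇒ (c0=3, c1=4, c2=179/8)
[Gauss-Seidel] macro 4: S0 reads c2=179/8 → after 2×micro: 0; S1 reads c2=179/8 → after 3×micro: 1; S2 reads c1=1 → after 1×micro: 553/16 ⇒ (c0=0, c1=1, c2=553/16)
[Gauss-Seidel] macro 5: S0 reads c2=553/16 → after 2×micro: 0; S1 reads c2=553/16 → after 3×micro: 4; S2 reads c1=4 → after 1×micro: 1787/32 ⇒ (c0=0, c1=4, c2=1787/32)

first divergence at macro-step: 1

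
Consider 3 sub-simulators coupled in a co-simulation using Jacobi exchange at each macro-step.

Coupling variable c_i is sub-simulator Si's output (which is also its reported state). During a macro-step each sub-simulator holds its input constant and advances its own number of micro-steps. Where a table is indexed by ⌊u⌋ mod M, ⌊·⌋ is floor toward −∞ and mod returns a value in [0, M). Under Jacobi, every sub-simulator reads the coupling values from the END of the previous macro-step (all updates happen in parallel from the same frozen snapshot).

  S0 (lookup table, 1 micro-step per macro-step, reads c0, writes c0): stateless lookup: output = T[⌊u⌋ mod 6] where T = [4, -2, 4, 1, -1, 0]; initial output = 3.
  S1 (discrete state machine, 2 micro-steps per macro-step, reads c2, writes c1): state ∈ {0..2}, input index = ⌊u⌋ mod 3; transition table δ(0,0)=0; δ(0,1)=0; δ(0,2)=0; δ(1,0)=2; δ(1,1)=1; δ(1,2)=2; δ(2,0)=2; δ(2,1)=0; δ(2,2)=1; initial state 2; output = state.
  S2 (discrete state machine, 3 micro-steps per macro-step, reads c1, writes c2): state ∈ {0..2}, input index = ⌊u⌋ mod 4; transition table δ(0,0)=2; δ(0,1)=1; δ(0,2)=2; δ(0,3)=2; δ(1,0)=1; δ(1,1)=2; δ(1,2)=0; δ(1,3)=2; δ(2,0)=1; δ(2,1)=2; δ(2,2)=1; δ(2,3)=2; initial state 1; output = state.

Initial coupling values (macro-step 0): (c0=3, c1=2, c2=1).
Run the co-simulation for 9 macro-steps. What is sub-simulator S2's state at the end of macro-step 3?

S2 state at macro-step 3 = 1

macro 1: S0 reads c0=3 → after 1×micro: 1; S1 reads c2=1 → after 2×micro: 0; S2 reads c1=2 → after 3×micro: 1 ⇒ (c0=1, c1=0, c2=1)
macro 2: S0 reads c0=1 → after 1×micro: -2; S1 reads c2=1 → after 2×micro: 0; S2 reads c1=0 → after 3×micro: 1 ⇒ (c0=-2, c1=0, c2=1)
macro 3: S0 reads c0=-2 → after 1×micro: -1; S1 reads c2=1 → after 2×micro: 0; S2 reads c1=0 → after 3×micro: 1 ⇒ (c0=-1, c1=0, c2=1)
macro 4: S0 reads c0=-1 → after 1×micro: 0; S1 reads c2=1 → after 2×micro: 0; S2 reads c1=0 → after 3×micro: 1 ⇒ (c0=0, c1=0, c2=1)
macro 5: S0 reads c0=0 → after 1×micro: 4; S1 reads c2=1 → after 2×micro: 0; S2 reads c1=0 → after 3×micro: 1 ⇒ (c0=4, c1=0, c2=1)
macro 6: S0 reads c0=4 → after 1×micro: -1; S1 reads c2=1 → after 2×micro: 0; S2 reads c1=0 → after 3×micro: 1 ⇒ (c0=-1, c1=0, c2=1)
macro 7: S0 reads c0=-1 → after 1×micro: 0; S1 reads c2=1 → after 2×micro: 0; S2 reads c1=0 → after 3×micro: 1 ⇒ (c0=0, c1=0, c2=1)
macro 8: S0 reads c0=0 → after 1×micro: 4; S1 reads c2=1 → after 2×micro: 0; S2 reads c1=0 → after 3×micro: 1 ⇒ (c0=4, c1=0, c2=1)
macro 9: S0 reads c0=4 → after 1×micro: -1; S1 reads c2=1 → after 2×micro: 0; S2 reads c1=0 → after 3×micro: 1 ⇒ (c0=-1, c1=0, c2=1)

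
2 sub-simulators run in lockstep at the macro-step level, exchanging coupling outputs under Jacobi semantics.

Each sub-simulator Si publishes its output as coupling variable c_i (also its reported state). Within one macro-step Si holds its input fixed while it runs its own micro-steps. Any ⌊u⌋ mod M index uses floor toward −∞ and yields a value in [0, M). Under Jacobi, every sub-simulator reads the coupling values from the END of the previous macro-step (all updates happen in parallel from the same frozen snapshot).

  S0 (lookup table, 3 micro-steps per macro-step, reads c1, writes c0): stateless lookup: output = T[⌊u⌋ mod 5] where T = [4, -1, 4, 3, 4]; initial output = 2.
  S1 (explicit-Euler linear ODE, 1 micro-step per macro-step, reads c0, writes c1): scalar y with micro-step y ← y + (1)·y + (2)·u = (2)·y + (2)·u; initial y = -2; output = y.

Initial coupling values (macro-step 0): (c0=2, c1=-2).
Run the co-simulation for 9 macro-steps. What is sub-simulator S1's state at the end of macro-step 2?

S1 state at macro-step 2 = 6

macro 1: S0 reads c1=-2 → after 3×micro: 3; S1 reads c0=2 → after 1×micro: 0 ⇒ (c0=3, c1=0)
macro 2: S0 reads c1=0 → after 3×micro: 4; S1 reads c0=3 → after 1×micro: 6 ⇒ (c0=4, c1=6)
macro 3: S0 reads c1=6 → after 3×micro: -1; S1 reads c0=4 → after 1×micro: 20 ⇒ (c0=-1, c1=20)
macro 4: S0 reads c1=20 → after 3×micro: 4; S1 reads c0=-1 → after 1×micro: 38 ⇒ (c0=4, c1=38)
macro 5: S0 reads c1=38 → after 3×micro: 3; S1 reads c0=4 → after 1×micro: 84 ⇒ (c0=3, c1=84)
macro 6: S0 reads c1=84 → after 3×micro: 4; S1 reads c0=3 → after 1×micro: 174 ⇒ (c0=4, c1=174)
macro 7: S0 reads c1=174 → after 3×micro: 4; S1 reads c0=4 → after 1×micro: 356 ⇒ (c0=4, c1=356)
macro 8: S0 reads c1=356 → after 3×micro: -1; S1 reads c0=4 → after 1×micro: 720 ⇒ (c0=-1, c1=720)
macro 9: S0 reads c1=720 → after 3×micro: 4; S1 reads c0=-1 → after 1×micro: 1438 ⇒ (c0=4, c1=1438)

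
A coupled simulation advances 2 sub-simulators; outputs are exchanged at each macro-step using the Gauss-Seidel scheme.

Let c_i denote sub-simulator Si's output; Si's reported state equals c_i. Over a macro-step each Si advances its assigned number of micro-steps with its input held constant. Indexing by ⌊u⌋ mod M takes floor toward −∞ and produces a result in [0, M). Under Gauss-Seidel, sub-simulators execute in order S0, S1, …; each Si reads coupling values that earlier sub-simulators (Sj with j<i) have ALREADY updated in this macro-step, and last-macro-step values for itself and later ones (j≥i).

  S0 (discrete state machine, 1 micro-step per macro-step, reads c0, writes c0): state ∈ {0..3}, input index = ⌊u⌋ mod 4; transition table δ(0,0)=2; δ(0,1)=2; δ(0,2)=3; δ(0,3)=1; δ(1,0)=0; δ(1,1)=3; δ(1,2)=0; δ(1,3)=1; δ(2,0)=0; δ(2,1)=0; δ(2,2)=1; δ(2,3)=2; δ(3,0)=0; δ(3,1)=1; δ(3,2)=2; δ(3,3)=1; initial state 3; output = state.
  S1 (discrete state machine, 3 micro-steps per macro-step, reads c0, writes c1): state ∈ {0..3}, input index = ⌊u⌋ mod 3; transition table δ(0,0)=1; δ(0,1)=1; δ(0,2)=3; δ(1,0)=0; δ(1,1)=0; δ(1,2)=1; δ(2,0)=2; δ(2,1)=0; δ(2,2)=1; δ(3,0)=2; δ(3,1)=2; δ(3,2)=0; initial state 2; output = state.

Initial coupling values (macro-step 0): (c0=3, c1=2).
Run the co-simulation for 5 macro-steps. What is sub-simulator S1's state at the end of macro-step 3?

S1 state at macro-step 3 = 0

macro 1: S0 reads c0=3 → after 1×micro: 1; S1 reads c0=1 → after 3×micro: 0 ⇒ (c0=1, c1=0)
macro 2: S0 reads c0=1 → after 1×micro: 3; S1 reads c0=3 → after 3×micro: 1 ⇒ (c0=3, c1=1)
macro 3: S0 reads c0=3 → after 1×micro: 1; S1 reads c0=1 → after 3×micro: 0 ⇒ (c0=1, c1=0)
macro 4: S0 reads c0=1 → after 1×micro: 3; S1 reads c0=3 → after 3×micro: 1 ⇒ (c0=3, c1=1)
macro 5: S0 reads c0=3 → after 1×micro: 1; S1 reads c0=1 → after 3×micro: 0 ⇒ (c0=1, c1=0)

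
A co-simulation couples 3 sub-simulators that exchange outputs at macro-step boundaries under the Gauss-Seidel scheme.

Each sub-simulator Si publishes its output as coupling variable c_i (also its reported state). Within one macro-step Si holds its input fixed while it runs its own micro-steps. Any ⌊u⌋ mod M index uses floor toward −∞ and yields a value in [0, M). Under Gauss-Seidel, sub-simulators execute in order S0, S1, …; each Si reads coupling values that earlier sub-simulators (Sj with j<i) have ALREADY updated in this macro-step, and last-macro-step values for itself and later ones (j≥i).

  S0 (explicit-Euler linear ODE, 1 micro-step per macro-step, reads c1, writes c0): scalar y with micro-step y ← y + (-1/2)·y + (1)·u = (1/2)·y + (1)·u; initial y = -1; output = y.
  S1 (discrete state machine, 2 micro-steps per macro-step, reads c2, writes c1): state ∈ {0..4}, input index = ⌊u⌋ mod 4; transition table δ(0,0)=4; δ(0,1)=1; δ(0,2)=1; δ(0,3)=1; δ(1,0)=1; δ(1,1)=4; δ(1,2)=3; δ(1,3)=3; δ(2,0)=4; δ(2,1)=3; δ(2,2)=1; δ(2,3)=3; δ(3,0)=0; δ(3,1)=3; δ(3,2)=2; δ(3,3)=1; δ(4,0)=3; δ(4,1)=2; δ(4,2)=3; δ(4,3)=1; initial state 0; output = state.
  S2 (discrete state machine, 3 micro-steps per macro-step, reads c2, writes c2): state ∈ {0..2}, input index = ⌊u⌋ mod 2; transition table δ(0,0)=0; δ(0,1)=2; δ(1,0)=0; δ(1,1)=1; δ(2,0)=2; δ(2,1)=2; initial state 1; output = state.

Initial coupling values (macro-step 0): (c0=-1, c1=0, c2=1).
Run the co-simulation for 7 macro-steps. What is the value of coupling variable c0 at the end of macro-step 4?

c0 at macro-step 4 = 87/16

macro 1: S0 reads c1=0 → after 1×micro: -1/2; S1 reads c2=1 → after 2×micro: 4; S2 reads c2=1 → after 3×micro: 1 ⇒ (c0=-1/2, c1=4, c2=1)
macro 2: S0 reads c1=4 → after 1×micro: 15/4; S1 reads c2=1 → after 2×micro: 3; S2 reads c2=1 → after 3×micro: 1 ⇒ (c0=15/4, c1=3, c2=1)
macro 3: S0 reads c1=3 → after 1×micro: 39/8; S1 reads c2=1 → after 2×micro: 3; S2 reads c2=1 → after 3×micro: 1 ⇒ (c0=39/8, c1=3, c2=1)
macro 4: S0 reads c1=3 → after 1×micro: 87/16; S1 reads c2=1 → after 2×micro: 3; S2 reads c2=1 → after 3×micro: 1 ⇒ (c0=87/16, c1=3, c2=1)
macro 5: S0 reads c1=3 → after 1×micro: 183/32; S1 reads c2=1 → after 2×micro: 3; S2 reads c2=1 → after 3×micro: 1 ⇒ (c0=183/32, c1=3, c2=1)
macro 6: S0 reads c1=3 → after 1×micro: 375/64; S1 reads c2=1 → after 2×micro: 3; S2 reads c2=1 → after 3×micro: 1 ⇒ (c0=375/64, c1=3, c2=1)
macro 7: S0 reads c1=3 → after 1×micro: 759/128; S1 reads c2=1 → after 2×micro: 3; S2 reads c2=1 → after 3×micro: 1 ⇒ (c0=759/128, c1=3, c2=1)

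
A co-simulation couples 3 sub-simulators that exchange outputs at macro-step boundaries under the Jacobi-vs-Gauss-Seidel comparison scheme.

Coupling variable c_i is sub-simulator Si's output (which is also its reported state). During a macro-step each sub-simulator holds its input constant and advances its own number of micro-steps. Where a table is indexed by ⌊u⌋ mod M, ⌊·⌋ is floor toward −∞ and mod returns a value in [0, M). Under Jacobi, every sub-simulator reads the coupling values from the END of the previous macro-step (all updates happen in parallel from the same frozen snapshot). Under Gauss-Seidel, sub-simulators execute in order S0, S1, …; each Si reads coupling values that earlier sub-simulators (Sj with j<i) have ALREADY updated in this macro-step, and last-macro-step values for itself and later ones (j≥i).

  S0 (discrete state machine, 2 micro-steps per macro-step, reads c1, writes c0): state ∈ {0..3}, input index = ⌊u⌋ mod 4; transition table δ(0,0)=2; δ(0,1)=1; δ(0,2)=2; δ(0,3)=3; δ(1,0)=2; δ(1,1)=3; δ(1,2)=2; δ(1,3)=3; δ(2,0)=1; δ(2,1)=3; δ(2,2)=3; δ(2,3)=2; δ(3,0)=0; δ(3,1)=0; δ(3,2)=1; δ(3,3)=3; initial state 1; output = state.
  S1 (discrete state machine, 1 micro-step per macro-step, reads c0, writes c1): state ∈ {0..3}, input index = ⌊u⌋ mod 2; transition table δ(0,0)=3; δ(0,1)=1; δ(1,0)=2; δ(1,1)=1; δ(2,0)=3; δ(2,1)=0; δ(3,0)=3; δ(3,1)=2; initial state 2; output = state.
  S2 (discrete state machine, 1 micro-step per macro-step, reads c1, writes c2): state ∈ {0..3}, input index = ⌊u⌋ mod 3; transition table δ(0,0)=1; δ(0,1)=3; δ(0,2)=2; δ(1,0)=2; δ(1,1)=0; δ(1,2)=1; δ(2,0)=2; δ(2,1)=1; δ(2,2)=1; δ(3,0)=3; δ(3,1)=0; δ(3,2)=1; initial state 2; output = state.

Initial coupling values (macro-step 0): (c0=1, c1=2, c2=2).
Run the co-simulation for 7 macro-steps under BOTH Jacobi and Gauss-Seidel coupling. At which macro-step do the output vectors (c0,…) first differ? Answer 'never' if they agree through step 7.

first divergence at macro-step: 1

[Jacobi] macro 1: S0 reads c1=2 → after 2×micro: 3; S1 reads c0=1 → after 1×micro: 0; S2 reads c1=2 → after 1×micro: 1 ⇒ (c0=3, c1=0, c2=1)
[Jacobi] macro 2: S0 reads c1=0 → after 2×micro: 2; S1 reads c0=3 → after 1×micro: 1; S2 reads c1=0 → after 1×micro: 2 ⇒ (c0=2, c1=1, c2=2)
[Jacobi] macro 3: S0 reads c1=1 → after 2×micro: 0; S1 reads c0=2 → after 1×micro: 2; S2 reads c1=1 → after 1×micro: 1 ⇒ (c0=0, c1=2, c2=1)
[Jacobi] macro 4: S0 reads c1=2 → after 2×micro: 3; S1 reads c0=0 → after 1×micro: 3; S2 reads c1=2 → after 1×micro: 1 ⇒ (c0=3, c1=3, c2=1)
[Jacobi] macro 5: S0 reads c1=3 → after 2×micro: 3; S1 reads c0=3 → after 1×micro: 2; S2 reads c1=3 → after 1×micro: 2 ⇒ (c0=3, c1=2, c2=2)
[Jacobi] macro 6: S0 reads c1=2 → after 2×micro: 2; S1 reads c0=3 → after 1×micro: 0; S2 reads c1=2 → after 1×micro: 1 ⇒ (c0=2, c1=0, c2=1)
[Jacobi] macro 7: S0 reads c1=0 → after 2×micro: 2; S1 reads c0=2 → after 1×micro: 3; S2 reads c1=0 → after 1×micro: 2 ⇒ (c0=2, c1=3, c2=2)
[Gauss-Seidel] macro 1: S0 reads c1=2 → after 2×micro: 3; S1 reads c0=3 → after 1×micro: 0; S2 reads c1=0 → after 1×micro: 2 ⇒ (c0=3, c1=0, c2=2)
[Gauss-Seidel] macro 2: S0 reads c1=0 → after 2×micro: 2; S1 reads c0=2 → after 1×micro: 3; S2 reads c1=3 → after 1×micro: 2 ⇒ (c0=2, c1=3, c2=2)
[Gauss-Seidel] macro 3: S0 reads c1=3 → after 2×micro: 2; S1 reads c0=2 → after 1×micro: 3; S2 reads c1=3 → after 1×micro: 2 ⇒ (c0=2, c1=3, c2=2)
[Gauss-Seidel] macro 4: S0 reads c1=3 → after 2×micro: 2; S1 reads c0=2 → after 1×micro: 3; S2 reads c1=3 → after 1×micro: 2 ⇒ (c0=2, c1=3, c2=2)
[Gauss-Seidel] macro 5: S0 reads c1=3 → after 2×micro: 2; S1 reads c0=2 → after 1×micro: 3; S2 reads c1=3 → after 1×micro: 2 ⇒ (c0=2, c1=3, c2=2)
[Gauss-Seidel] macro 6: S0 reads c1=3 → after 2×micro: 2; S1 reads c0=2 → after 1×micro: 3; S2 reads c1=3 → after 1×micro: 2 ⇒ (c0=2, c1=3, c2=2)
[Gauss-Seidel] macro 7: S0 reads c1=3 → after 2×micro: 2; S1 reads c0=2 → after 1×micro: 3; S2 reads c1=3 → after 1×micro: 2 ⇒ (c0=2, c1=3, c2=2)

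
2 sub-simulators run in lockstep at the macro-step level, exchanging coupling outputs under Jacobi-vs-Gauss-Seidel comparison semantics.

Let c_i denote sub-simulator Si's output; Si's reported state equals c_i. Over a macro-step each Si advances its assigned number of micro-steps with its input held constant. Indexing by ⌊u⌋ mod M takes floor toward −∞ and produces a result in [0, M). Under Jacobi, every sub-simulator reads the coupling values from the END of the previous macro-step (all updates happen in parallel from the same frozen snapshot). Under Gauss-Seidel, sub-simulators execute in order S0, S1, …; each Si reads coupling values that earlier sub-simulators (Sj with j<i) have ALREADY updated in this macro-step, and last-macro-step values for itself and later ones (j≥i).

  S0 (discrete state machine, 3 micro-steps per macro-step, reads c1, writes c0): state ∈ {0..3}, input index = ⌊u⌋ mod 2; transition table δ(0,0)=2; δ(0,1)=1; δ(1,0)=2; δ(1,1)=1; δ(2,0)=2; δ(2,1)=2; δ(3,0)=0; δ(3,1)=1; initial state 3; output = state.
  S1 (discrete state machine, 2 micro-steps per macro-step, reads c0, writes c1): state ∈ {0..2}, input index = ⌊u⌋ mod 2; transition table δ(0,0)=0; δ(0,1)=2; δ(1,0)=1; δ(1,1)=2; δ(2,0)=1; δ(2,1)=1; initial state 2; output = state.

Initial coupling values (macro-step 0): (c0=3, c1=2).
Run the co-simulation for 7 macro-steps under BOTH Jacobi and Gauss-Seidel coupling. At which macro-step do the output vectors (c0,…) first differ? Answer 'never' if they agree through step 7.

[Jacobi] macro 1: S0 reads c1=2 → after 3×micro: 2; S1 reads c0=3 → after 2×micro: 2 ⇒ (c0=2, c1=2)
[Jacobi] macro 2: S0 reads c1=2 → after 3×micro: 2; S1 reads c0=2 → after 2×micro: 1 ⇒ (c0=2, c1=1)
[Jacobi] macro 3: S0 reads c1=1 → after 3×micro: 2; S1 reads c0=2 → after 2×micro: 1 ⇒ (c0=2, c1=1)
[Jacobi] macro 4: S0 reads c1=1 → after 3×micro: 2; S1 reads c0=2 → after 2×micro: 1 ⇒ (c0=2, c1=1)
[Jacobi] macro 5: S0 reads c1=1 → after 3×micro: 2; S1 reads c0=2 → after 2×micro: 1 ⇒ (c0=2, c1=1)
[Jacobi] macro 6: S0 reads c1=1 → after 3×micro: 2; S1 reads c0=2 → after 2×micro: 1 ⇒ (c0=2, c1=1)
[Jacobi] macro 7: S0 reads c1=1 → after 3×micro: 2; S1 reads c0=2 → after 2×micro: 1 ⇒ (c0=2, c1=1)
[Gauss-Seidel] macro 1: S0 reads c1=2 → after 3×micro: 2; S1 reads c0=2 → after 2×micro: 1 ⇒ (c0=2, c1=1)
[Gauss-Seidel] macro 2: S0 reads c1=1 → after 3×micro: 2; S1 reads c0=2 → after 2×micro: 1 ⇒ (c0=2, c1=1)
[Gauss-Seidel] macro 3: S0 reads c1=1 → after 3×micro: 2; S1 reads c0=2 → after 2×micro: 1 ⇒ (c0=2, c1=1)
[Gauss-Seidel] macro 4: S0 reads c1=1 → after 3×micro: 2; S1 reads c0=2 → after 2×micro: 1 ⇒ (c0=2, c1=1)
[Gauss-Seidel] macro 5: S0 reads c1=1 → after 3×micro: 2; S1 reads c0=2 → after 2×micro: 1 ⇒ (c0=2, c1=1)
[Gauss-Seidel] macro 6: S0 reads c1=1 → after 3×micro: 2; S1 reads c0=2 → after 2×micro: 1 ⇒ (c0=2, c1=1)
[Gauss-Seidel] macro 7: S0 reads c1=1 → after 3×micro: 2; S1 reads c0=2 → after 2×micro: 1 ⇒ (c0=2, c1=1)

first divergence at macro-step: 1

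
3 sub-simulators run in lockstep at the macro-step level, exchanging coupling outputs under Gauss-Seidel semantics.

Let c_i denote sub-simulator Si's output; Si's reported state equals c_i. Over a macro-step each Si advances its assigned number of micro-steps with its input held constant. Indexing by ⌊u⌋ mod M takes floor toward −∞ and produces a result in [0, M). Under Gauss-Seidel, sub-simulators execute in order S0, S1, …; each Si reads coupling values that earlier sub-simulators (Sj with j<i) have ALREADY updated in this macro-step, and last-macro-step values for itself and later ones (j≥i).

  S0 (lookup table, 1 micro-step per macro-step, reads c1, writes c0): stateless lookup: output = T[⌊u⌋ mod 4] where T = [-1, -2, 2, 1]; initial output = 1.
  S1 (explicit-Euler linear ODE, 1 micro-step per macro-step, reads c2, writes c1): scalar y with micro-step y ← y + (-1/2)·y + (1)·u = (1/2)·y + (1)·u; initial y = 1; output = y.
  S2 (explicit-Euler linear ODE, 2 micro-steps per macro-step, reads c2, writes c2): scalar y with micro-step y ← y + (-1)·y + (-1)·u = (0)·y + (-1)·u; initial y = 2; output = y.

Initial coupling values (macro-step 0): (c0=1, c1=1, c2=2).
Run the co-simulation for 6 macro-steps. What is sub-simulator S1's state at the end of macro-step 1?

macro 1: S0 reads c1=1 → after 1×micro: -2; S1 reads c2=2 → after 1×micro: 5/2; S2 reads c2=2 → after 2×micro: -2 ⇒ (c0=-2, c1=5/2, c2=-2)
macro 2: S0 reads c1=5/2 → after 1×micro: 2; S1 reads c2=-2 → after 1×micro: -3/4; S2 reads c2=-2 → after 2×micro: 2 ⇒ (c0=2, c1=-3/4, c2=2)
macro 3: S0 reads c1=-3/4 → after 1×micro: 1; S1 reads c2=2 → after 1×micro: 13/8; S2 reads c2=2 → after 2×micro: -2 ⇒ (c0=1, c1=13/8, c2=-2)
macro 4: S0 reads c1=13/8 → after 1×micro: -2; S1 reads c2=-2 → after 1×micro: -19/16; S2 reads c2=-2 → after 2×micro: 2 ⇒ (c0=-2, c1=-19/16, c2=2)
macro 5: S0 reads c1=-19/16 → after 1×micro: 2; S1 reads c2=2 → after 1×micro: 45/32; S2 reads c2=2 → after 2×micro: -2 ⇒ (c0=2, c1=45/32, c2=-2)
macro 6: S0 reads c1=45/32 → after 1×micro: -2; S1 reads c2=-2 → after 1×micro: -83/64; S2 reads c2=-2 → after 2×micro: 2 ⇒ (c0=-2, c1=-83/64, c2=2)

S1 state at macro-step 1 = 5/2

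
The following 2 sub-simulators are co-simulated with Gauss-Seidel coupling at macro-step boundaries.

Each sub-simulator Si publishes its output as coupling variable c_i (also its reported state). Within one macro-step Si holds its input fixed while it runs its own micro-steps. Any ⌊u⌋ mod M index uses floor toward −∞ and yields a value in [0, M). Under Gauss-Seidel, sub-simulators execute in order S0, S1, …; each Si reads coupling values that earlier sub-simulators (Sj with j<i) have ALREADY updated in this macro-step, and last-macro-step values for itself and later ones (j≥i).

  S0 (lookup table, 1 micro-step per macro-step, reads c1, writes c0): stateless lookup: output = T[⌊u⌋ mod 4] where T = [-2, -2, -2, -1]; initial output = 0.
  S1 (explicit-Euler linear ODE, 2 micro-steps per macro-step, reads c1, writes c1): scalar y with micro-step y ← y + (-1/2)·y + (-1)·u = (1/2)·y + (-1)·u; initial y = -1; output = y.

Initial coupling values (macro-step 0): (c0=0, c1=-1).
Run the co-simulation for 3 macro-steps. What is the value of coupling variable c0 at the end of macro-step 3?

macro 1: S0 reads c1=-1 → after 1×micro: -1; S1 reads c1=-1 → after 2×micro: 5/4 ⇒ (c0=-1, c1=5/4)
macro 2: S0 reads c1=5/4 → after 1×micro: -2; S1 reads c1=5/4 → after 2×micro: -25/16 ⇒ (c0=-2, c1=-25/16)
macro 3: S0 reads c1=-25/16 → after 1×micro: -2; S1 reads c1=-25/16 → after 2×micro: 125/64 ⇒ (c0=-2, c1=125/64)

c0 at macro-step 3 = -2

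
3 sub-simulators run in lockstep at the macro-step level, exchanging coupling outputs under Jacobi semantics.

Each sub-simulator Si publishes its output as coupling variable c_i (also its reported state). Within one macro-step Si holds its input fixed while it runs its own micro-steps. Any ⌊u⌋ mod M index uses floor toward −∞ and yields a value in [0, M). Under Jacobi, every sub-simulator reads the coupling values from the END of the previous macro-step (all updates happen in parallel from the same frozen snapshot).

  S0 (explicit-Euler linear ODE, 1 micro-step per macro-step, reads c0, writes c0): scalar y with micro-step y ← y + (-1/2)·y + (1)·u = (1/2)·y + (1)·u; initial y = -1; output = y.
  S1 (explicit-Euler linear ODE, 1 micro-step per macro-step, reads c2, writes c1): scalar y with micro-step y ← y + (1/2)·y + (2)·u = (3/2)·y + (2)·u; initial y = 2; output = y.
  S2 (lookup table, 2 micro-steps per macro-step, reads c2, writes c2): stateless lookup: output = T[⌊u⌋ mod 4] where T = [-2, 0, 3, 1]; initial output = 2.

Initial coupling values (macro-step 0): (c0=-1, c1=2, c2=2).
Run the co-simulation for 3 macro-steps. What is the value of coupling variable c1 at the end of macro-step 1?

macro 1: S0 reads c0=-1 → after 1×micro: -3/2; S1 reads c2=2 → after 1×micro: 7; S2 reads c2=2 → after 2×micro: 3 ⇒ (c0=-3/2, c1=7, c2=3)
macro 2: S0 reads c0=-3/2 → after 1×micro: -9/4; S1 reads c2=3 → after 1×micro: 33/2; S2 reads c2=3 → after 2×micro: 1 ⇒ (c0=-9/4, c1=33/2, c2=1)
macro 3: S0 reads c0=-9/4 → after 1×micro: -27/8; S1 reads c2=1 → after 1×micro: 107/4; S2 reads c2=1 → after 2×micro: 0 ⇒ (c0=-27/8, c1=107/4, c2=0)

c1 at macro-step 1 = 7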